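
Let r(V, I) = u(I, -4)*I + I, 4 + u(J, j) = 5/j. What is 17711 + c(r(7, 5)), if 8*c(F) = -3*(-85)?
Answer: 141943/8 ≈ 17743.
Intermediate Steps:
u(J, j) = -4 + 5/j
r(V, I) = -17*I/4 (r(V, I) = (-4 + 5/(-4))*I + I = (-4 + 5*(-¼))*I + I = (-4 - 5/4)*I + I = -21*I/4 + I = -17*I/4)
c(F) = 255/8 (c(F) = (-3*(-85))/8 = (⅛)*255 = 255/8)
17711 + c(r(7, 5)) = 17711 + 255/8 = 141943/8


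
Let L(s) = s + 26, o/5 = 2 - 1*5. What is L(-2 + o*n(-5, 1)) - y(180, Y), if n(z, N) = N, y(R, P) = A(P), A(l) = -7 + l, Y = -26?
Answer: 42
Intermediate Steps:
y(R, P) = -7 + P
o = -15 (o = 5*(2 - 1*5) = 5*(2 - 5) = 5*(-3) = -15)
L(s) = 26 + s
L(-2 + o*n(-5, 1)) - y(180, Y) = (26 + (-2 - 15*1)) - (-7 - 26) = (26 + (-2 - 15)) - 1*(-33) = (26 - 17) + 33 = 9 + 33 = 42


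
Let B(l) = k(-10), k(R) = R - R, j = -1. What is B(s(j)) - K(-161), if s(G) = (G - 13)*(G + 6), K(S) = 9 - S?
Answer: -170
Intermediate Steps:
s(G) = (-13 + G)*(6 + G)
k(R) = 0
B(l) = 0
B(s(j)) - K(-161) = 0 - (9 - 1*(-161)) = 0 - (9 + 161) = 0 - 1*170 = 0 - 170 = -170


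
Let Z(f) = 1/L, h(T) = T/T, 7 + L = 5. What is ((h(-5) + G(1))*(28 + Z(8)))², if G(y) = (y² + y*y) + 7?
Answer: 75625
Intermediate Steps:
L = -2 (L = -7 + 5 = -2)
h(T) = 1
G(y) = 7 + 2*y² (G(y) = (y² + y²) + 7 = 2*y² + 7 = 7 + 2*y²)
Z(f) = -½ (Z(f) = 1/(-2) = -½)
((h(-5) + G(1))*(28 + Z(8)))² = ((1 + (7 + 2*1²))*(28 - ½))² = ((1 + (7 + 2*1))*(55/2))² = ((1 + (7 + 2))*(55/2))² = ((1 + 9)*(55/2))² = (10*(55/2))² = 275² = 75625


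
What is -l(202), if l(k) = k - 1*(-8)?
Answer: -210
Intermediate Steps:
l(k) = 8 + k (l(k) = k + 8 = 8 + k)
-l(202) = -(8 + 202) = -1*210 = -210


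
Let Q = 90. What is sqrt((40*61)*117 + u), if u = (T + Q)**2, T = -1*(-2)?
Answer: 2*sqrt(73486) ≈ 542.17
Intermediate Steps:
T = 2
u = 8464 (u = (2 + 90)**2 = 92**2 = 8464)
sqrt((40*61)*117 + u) = sqrt((40*61)*117 + 8464) = sqrt(2440*117 + 8464) = sqrt(285480 + 8464) = sqrt(293944) = 2*sqrt(73486)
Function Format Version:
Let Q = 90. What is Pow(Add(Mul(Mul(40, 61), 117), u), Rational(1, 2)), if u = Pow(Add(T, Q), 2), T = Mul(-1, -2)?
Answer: Mul(2, Pow(73486, Rational(1, 2))) ≈ 542.17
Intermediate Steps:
T = 2
u = 8464 (u = Pow(Add(2, 90), 2) = Pow(92, 2) = 8464)
Pow(Add(Mul(Mul(40, 61), 117), u), Rational(1, 2)) = Pow(Add(Mul(Mul(40, 61), 117), 8464), Rational(1, 2)) = Pow(Add(Mul(2440, 117), 8464), Rational(1, 2)) = Pow(Add(285480, 8464), Rational(1, 2)) = Pow(293944, Rational(1, 2)) = Mul(2, Pow(73486, Rational(1, 2)))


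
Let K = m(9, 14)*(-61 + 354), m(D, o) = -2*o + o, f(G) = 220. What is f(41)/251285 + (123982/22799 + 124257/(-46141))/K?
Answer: 44739669819009/216867772048779026 ≈ 0.00020630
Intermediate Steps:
m(D, o) = -o
K = -4102 (K = (-1*14)*(-61 + 354) = -14*293 = -4102)
f(41)/251285 + (123982/22799 + 124257/(-46141))/K = 220/251285 + (123982/22799 + 124257/(-46141))/(-4102) = 220*(1/251285) + (123982*(1/22799) + 124257*(-1/46141))*(-1/4102) = 44/50257 + (123982/22799 - 124257/46141)*(-1/4102) = 44/50257 + (2887718119/1051968659)*(-1/4102) = 44/50257 - 2887718119/4315175439218 = 44739669819009/216867772048779026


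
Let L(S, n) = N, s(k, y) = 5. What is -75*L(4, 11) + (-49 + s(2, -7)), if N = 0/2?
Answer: -44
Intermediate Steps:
N = 0 (N = 0*(½) = 0)
L(S, n) = 0
-75*L(4, 11) + (-49 + s(2, -7)) = -75*0 + (-49 + 5) = 0 - 44 = -44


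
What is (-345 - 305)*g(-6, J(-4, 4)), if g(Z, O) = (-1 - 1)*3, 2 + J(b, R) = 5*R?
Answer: 3900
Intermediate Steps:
J(b, R) = -2 + 5*R
g(Z, O) = -6 (g(Z, O) = -2*3 = -6)
(-345 - 305)*g(-6, J(-4, 4)) = (-345 - 305)*(-6) = -650*(-6) = 3900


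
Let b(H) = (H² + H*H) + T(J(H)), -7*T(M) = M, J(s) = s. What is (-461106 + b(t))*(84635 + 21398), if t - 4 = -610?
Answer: 202964975544/7 ≈ 2.8995e+10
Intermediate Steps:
t = -606 (t = 4 - 610 = -606)
T(M) = -M/7
b(H) = 2*H² - H/7 (b(H) = (H² + H*H) - H/7 = (H² + H²) - H/7 = 2*H² - H/7)
(-461106 + b(t))*(84635 + 21398) = (-461106 + (⅐)*(-606)*(-1 + 14*(-606)))*(84635 + 21398) = (-461106 + (⅐)*(-606)*(-1 - 8484))*106033 = (-461106 + (⅐)*(-606)*(-8485))*106033 = (-461106 + 5141910/7)*106033 = (1914168/7)*106033 = 202964975544/7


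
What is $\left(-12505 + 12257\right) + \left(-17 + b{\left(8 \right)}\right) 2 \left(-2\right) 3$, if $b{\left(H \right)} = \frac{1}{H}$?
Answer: $- \frac{91}{2} \approx -45.5$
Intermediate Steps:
$\left(-12505 + 12257\right) + \left(-17 + b{\left(8 \right)}\right) 2 \left(-2\right) 3 = \left(-12505 + 12257\right) + \left(-17 + \frac{1}{8}\right) 2 \left(-2\right) 3 = -248 + \left(-17 + \frac{1}{8}\right) \left(\left(-4\right) 3\right) = -248 - - \frac{405}{2} = -248 + \frac{405}{2} = - \frac{91}{2}$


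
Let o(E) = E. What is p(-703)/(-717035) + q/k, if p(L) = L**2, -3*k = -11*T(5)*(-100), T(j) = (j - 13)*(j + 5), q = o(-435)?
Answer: -161549537/229451200 ≈ -0.70407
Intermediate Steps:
q = -435
T(j) = (-13 + j)*(5 + j)
k = 88000/3 (k = -(-11*(-65 + 5**2 - 8*5))*(-100)/3 = -(-11*(-65 + 25 - 40))*(-100)/3 = -(-11*(-80))*(-100)/3 = -880*(-100)/3 = -1/3*(-88000) = 88000/3 ≈ 29333.)
p(-703)/(-717035) + q/k = (-703)**2/(-717035) - 435/88000/3 = 494209*(-1/717035) - 435*3/88000 = -494209/717035 - 261/17600 = -161549537/229451200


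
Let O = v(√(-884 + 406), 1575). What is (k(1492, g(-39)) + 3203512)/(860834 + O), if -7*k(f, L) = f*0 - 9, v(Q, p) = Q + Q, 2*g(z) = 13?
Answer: 9651926045281/2593623121138 - 22424593*I*√478/2593623121138 ≈ 3.7214 - 0.00018903*I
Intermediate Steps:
g(z) = 13/2 (g(z) = (½)*13 = 13/2)
v(Q, p) = 2*Q
O = 2*I*√478 (O = 2*√(-884 + 406) = 2*√(-478) = 2*(I*√478) = 2*I*√478 ≈ 43.726*I)
k(f, L) = 9/7 (k(f, L) = -(f*0 - 9)/7 = -(0 - 9)/7 = -⅐*(-9) = 9/7)
(k(1492, g(-39)) + 3203512)/(860834 + O) = (9/7 + 3203512)/(860834 + 2*I*√478) = 22424593/(7*(860834 + 2*I*√478))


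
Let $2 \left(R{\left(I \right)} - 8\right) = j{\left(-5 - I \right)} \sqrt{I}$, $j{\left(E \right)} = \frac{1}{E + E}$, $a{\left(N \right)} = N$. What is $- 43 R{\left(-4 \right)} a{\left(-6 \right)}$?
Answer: $2064 - 129 i \approx 2064.0 - 129.0 i$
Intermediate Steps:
$j{\left(E \right)} = \frac{1}{2 E}$
$R{\left(I \right)} = 8 + \frac{\sqrt{I}}{4 \left(-5 - I\right)}$ ($R{\left(I \right)} = 8 + \frac{\frac{1}{2 \left(-5 - I\right)} \sqrt{I}}{2} = 8 + \frac{\frac{1}{2} \sqrt{I} \frac{1}{-5 - I}}{2} = 8 + \frac{\sqrt{I}}{4 \left(-5 - I\right)}$)
$- 43 R{\left(-4 \right)} a{\left(-6 \right)} = - 43 \frac{160 - \sqrt{-4} + 32 \left(-4\right)}{4 \left(5 - 4\right)} \left(-6\right) = - 43 \frac{160 - 2 i - 128}{4 \cdot 1} \left(-6\right) = - 43 \cdot \frac{1}{4} \cdot 1 \left(160 - 2 i - 128\right) \left(-6\right) = - 43 \cdot \frac{1}{4} \cdot 1 \left(32 - 2 i\right) \left(-6\right) = - 43 \left(8 - \frac{i}{2}\right) \left(-6\right) = \left(-344 + \frac{43 i}{2}\right) \left(-6\right) = 2064 - 129 i$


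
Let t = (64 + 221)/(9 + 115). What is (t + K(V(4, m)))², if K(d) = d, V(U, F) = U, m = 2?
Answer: 609961/15376 ≈ 39.670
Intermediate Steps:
t = 285/124 ≈ 2.2984
(t + K(V(4, m)))² = (285/124 + 4)² = (781/124)² = 609961/15376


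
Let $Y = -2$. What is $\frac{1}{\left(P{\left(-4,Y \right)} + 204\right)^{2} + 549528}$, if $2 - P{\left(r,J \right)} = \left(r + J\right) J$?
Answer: $\frac{1}{587164} \approx 1.7031 \cdot 10^{-6}$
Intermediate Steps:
$P{\left(r,J \right)} = 2 - J \left(J + r\right)$ ($P{\left(r,J \right)} = 2 - \left(r + J\right) J = 2 - \left(J + r\right) J = 2 - J \left(J + r\right)$)
$\frac{1}{\left(P{\left(-4,Y \right)} + 204\right)^{2} + 549528} = \frac{1}{\left(\left(2 - \left(-2\right)^{2} - \left(-2\right) \left(-4\right)\right) + 204\right)^{2} + 549528} = \frac{1}{\left(\left(2 - 4 - 8\right) + 204\right)^{2} + 549528} = \frac{1}{\left(-10 + 204\right)^{2} + 549528} = \frac{1}{194^{2} + 549528} = \frac{1}{37636 + 549528} = \frac{1}{587164}$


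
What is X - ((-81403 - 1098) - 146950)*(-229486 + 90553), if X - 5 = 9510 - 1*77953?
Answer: -31878384221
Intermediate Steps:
X = -68438 (X = 5 + (9510 - 1*77953) = 5 + (9510 - 77953) = 5 - 68443 = -68438)
X - ((-81403 - 1098) - 146950)*(-229486 + 90553) = -68438 - ((-81403 - 1098) - 146950)*(-229486 + 90553) = -68438 - (-82501 - 146950)*(-138933) = -68438 - (-229451)*(-138933) = -68438 - 1*31878315783 = -68438 - 31878315783 = -31878384221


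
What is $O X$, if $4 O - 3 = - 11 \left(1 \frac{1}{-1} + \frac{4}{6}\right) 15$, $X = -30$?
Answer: $-435$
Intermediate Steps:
$O = \frac{29}{2}$ ($O = \frac{3}{4} + \frac{- 11 \left(1 \frac{1}{-1} + \frac{4}{6}\right) 15}{4} = \frac{3}{4} + \frac{- 11 \left(1 \left(-1\right) + 4 \cdot \frac{1}{6}\right) 15}{4} = \frac{3}{4} + \frac{- 11 \left(-1 + \frac{2}{3}\right) 15}{4} = \frac{3}{4} + \frac{\left(-11\right) \left(- \frac{1}{3}\right) 15}{4} = \frac{3}{4} + \frac{\frac{11}{3} \cdot 15}{4} = \frac{3}{4} + \frac{1}{4} \cdot 55 = \frac{3}{4} + \frac{55}{4} = \frac{29}{2} \approx 14.5$)
$O X = \frac{29}{2} \left(-30\right) = -435$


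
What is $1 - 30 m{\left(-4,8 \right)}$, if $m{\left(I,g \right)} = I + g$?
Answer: $-119$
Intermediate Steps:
$1 - 30 m{\left(-4,8 \right)} = 1 - 30 \left(-4 + 8\right) = 1 - 120 = -119$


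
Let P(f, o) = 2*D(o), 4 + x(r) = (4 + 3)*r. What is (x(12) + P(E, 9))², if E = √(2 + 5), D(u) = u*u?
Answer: 58564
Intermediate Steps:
D(u) = u²
x(r) = -4 + 7*r (x(r) = -4 + (4 + 3)*r = -4 + 7*r)
E = √7 ≈ 2.6458
P(f, o) = 2*o²
(x(12) + P(E, 9))² = ((-4 + 7*12) + 2*9²)² = ((-4 + 84) + 2*81)² = (80 + 162)² = 242² = 58564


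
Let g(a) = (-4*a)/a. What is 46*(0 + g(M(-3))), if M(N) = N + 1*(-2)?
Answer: -184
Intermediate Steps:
M(N) = -2 + N (M(N) = N - 2 = -2 + N)
g(a) = -4
46*(0 + g(M(-3))) = 46*(0 - 4) = 46*(-4) = -184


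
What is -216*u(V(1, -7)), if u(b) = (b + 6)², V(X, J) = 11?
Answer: -62424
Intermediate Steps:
u(b) = (6 + b)²
-216*u(V(1, -7)) = -216*(6 + 11)² = -216*17² = -216*289 = -62424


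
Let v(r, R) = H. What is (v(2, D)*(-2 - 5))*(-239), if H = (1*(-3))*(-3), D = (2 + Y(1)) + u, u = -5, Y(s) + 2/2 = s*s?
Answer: 15057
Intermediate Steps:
Y(s) = -1 + s**2 (Y(s) = -1 + s*s = -1 + s**2)
D = -3 (D = (2 + (-1 + 1**2)) - 5 = (2 + (-1 + 1)) - 5 = (2 + 0) - 5 = 2 - 5 = -3)
H = 9 (H = -3*(-3) = 9)
v(r, R) = 9
(v(2, D)*(-2 - 5))*(-239) = (9*(-2 - 5))*(-239) = (9*(-7))*(-239) = -63*(-239) = 15057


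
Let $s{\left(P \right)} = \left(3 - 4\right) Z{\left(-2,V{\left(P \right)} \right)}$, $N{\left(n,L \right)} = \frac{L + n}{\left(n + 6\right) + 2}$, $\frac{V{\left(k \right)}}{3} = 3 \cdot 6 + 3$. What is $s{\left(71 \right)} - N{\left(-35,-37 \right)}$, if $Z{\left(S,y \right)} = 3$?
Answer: $- \frac{17}{3} \approx -5.6667$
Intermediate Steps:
$V{\left(k \right)} = 63$ ($V{\left(k \right)} = 3 \left(3 \cdot 6 + 3\right) = 3 \left(18 + 3\right) = 3 \cdot 21 = 63$)
$N{\left(n,L \right)} = \frac{L + n}{8 + n}$ ($N{\left(n,L \right)} = \frac{L + n}{\left(6 + n\right) + 2} = \frac{L + n}{8 + n}$)
$s{\left(P \right)} = -3$ ($s{\left(P \right)} = \left(3 - 4\right) 3 = \left(-1\right) 3 = -3$)
$s{\left(71 \right)} - N{\left(-35,-37 \right)} = -3 - \frac{-37 - 35}{8 - 35} = -3 - \frac{1}{-27} \left(-72\right) = -3 - \left(- \frac{1}{27}\right) \left(-72\right) = -3 - \frac{8}{3} = - \frac{17}{3}$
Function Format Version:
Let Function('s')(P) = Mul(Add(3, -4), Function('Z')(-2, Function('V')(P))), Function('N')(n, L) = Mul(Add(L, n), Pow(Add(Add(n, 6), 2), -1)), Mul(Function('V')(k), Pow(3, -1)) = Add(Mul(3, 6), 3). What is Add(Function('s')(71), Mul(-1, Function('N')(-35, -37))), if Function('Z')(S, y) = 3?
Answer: Rational(-17, 3) ≈ -5.6667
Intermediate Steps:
Function('V')(k) = 63 (Function('V')(k) = Mul(3, Add(Mul(3, 6), 3)) = Mul(3, Add(18, 3)) = Mul(3, 21) = 63)
Function('N')(n, L) = Mul(Pow(Add(8, n), -1), Add(L, n)) (Function('N')(n, L) = Mul(Add(L, n), Pow(Add(Add(6, n), 2), -1)) = Mul(Add(L, n), Pow(Add(8, n), -1)) = Mul(Pow(Add(8, n), -1), Add(L, n)))
Function('s')(P) = -3 (Function('s')(P) = Mul(Add(3, -4), 3) = Mul(-1, 3) = -3)
Add(Function('s')(71), Mul(-1, Function('N')(-35, -37))) = Add(-3, Mul(-1, Mul(Pow(Add(8, -35), -1), Add(-37, -35)))) = Add(-3, Mul(-1, Mul(Pow(-27, -1), -72))) = Add(-3, Mul(-1, Mul(Rational(-1, 27), -72))) = Add(-3, Mul(-1, Rational(8, 3))) = Add(-3, Rational(-8, 3)) = Rational(-17, 3)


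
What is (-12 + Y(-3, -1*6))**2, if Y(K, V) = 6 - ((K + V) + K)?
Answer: 36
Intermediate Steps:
Y(K, V) = 6 - V - 2*K (Y(K, V) = 6 - (V + 2*K) = 6 + (-V - 2*K) = 6 - V - 2*K)
(-12 + Y(-3, -1*6))**2 = (-12 + (6 - (-1)*6 - 2*(-3)))**2 = (-12 + (6 - 1*(-6) + 6))**2 = (-12 + (6 + 6 + 6))**2 = (-12 + 18)**2 = 6**2 = 36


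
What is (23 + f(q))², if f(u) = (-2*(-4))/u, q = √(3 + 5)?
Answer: 537 + 92*√2 ≈ 667.11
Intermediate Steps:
q = 2*√2 (q = √8 = 2*√2 ≈ 2.8284)
f(u) = 8/u
(23 + f(q))² = (23 + 8/((2*√2)))² = (23 + 8*(√2/4))² = (23 + 2*√2)²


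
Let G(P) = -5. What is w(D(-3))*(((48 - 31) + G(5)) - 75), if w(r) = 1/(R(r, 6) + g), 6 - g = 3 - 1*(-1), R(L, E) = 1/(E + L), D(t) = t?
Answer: -27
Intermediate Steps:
g = 2 (g = 6 - (3 - 1*(-1)) = 6 - (3 + 1) = 6 - 1*4 = 6 - 4 = 2)
w(r) = 1/(2 + 1/(6 + r)) (w(r) = 1/(1/(6 + r) + 2) = 1/(2 + 1/(6 + r)))
w(D(-3))*(((48 - 31) + G(5)) - 75) = ((6 - 3)/(13 + 2*(-3)))*(((48 - 31) - 5) - 75) = (3/(13 - 6))*((17 - 5) - 75) = (3/7)*(12 - 75) = ((⅐)*3)*(-63) = (3/7)*(-63) = -27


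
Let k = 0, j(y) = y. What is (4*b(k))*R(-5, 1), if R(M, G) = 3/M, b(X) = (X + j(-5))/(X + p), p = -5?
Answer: -12/5 ≈ -2.4000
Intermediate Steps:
b(X) = 1 (b(X) = (X - 5)/(X - 5) = (-5 + X)/(-5 + X) = 1)
(4*b(k))*R(-5, 1) = (4*1)*(3/(-5)) = 4*(3*(-⅕)) = 4*(-⅗) = -12/5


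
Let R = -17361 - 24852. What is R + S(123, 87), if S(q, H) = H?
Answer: -42126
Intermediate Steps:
R = -42213
R + S(123, 87) = -42213 + 87 = -42126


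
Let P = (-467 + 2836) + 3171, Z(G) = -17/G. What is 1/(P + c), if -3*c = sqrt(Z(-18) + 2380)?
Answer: 897480/4971996343 + 9*sqrt(85714)/4971996343 ≈ 0.00018104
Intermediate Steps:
c = -sqrt(85714)/18 (c = -sqrt(-17/(-18) + 2380)/3 = -sqrt(-17*(-1/18) + 2380)/3 = -sqrt(17/18 + 2380)/3 = -sqrt(85714)/18 ≈ -16.265)
P = 5540 (P = 2369 + 3171 = 5540)
1/(P + c) = 1/(5540 - sqrt(85714)/18)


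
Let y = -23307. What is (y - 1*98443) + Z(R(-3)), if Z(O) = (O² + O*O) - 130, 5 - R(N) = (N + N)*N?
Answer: -121542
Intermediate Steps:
R(N) = 5 - 2*N² (R(N) = 5 - (N + N)*N = 5 - 2*N*N = 5 - 2*N²)
Z(O) = -130 + 2*O² (Z(O) = (O² + O²) - 130 = 2*O² - 130 = -130 + 2*O²)
(y - 1*98443) + Z(R(-3)) = (-23307 - 1*98443) + (-130 + 2*(5 - 2*(-3)²)²) = (-23307 - 98443) + (-130 + 2*(5 - 2*9)²) = -121750 + (-130 + 2*(5 - 18)²) = -121750 + (-130 + 2*(-13)²) = -121750 + (-130 + 2*169) = -121750 + (-130 + 338) = -121750 + 208 = -121542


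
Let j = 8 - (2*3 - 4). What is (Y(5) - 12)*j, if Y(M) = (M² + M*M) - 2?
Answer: 216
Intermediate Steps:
Y(M) = -2 + 2*M² (Y(M) = (M² + M²) - 2 = 2*M² - 2 = -2 + 2*M²)
j = 6 (j = 8 - (6 - 4) = 8 - 1*2 = 8 - 2 = 6)
(Y(5) - 12)*j = ((-2 + 2*5²) - 12)*6 = ((-2 + 2*25) - 12)*6 = ((-2 + 50) - 12)*6 = (48 - 12)*6 = 36*6 = 216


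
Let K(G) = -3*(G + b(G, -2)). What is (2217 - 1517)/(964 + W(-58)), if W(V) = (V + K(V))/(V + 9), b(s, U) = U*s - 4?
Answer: 8575/11864 ≈ 0.72277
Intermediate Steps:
b(s, U) = -4 + U*s
K(G) = 12 + 3*G (K(G) = -3*(G + (-4 - 2*G)) = -3*(-4 - G) = 12 + 3*G)
W(V) = (12 + 4*V)/(9 + V) (W(V) = (V + (12 + 3*V))/(V + 9) = (12 + 4*V)/(9 + V))
(2217 - 1517)/(964 + W(-58)) = (2217 - 1517)/(964 + 4*(3 - 58)/(9 - 58)) = 700/(964 + 4*(-55)/(-49)) = 700/(964 + 4*(-1/49)*(-55)) = 700/(964 + 220/49) = 700/(47456/49) = 700*(49/47456) = 8575/11864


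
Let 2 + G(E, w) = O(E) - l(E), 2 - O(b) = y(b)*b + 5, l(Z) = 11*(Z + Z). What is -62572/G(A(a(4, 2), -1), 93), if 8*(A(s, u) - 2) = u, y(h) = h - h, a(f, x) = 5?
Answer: 250288/185 ≈ 1352.9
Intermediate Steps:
l(Z) = 22*Z (l(Z) = 11*(2*Z) = 22*Z)
y(h) = 0
A(s, u) = 2 + u/8
O(b) = -3 (O(b) = 2 - (0*b + 5) = 2 - (0 + 5) = 2 - 1*5 = 2 - 5 = -3)
G(E, w) = -5 - 22*E (G(E, w) = -2 + (-3 - 22*E) = -5 - 22*E)
-62572/G(A(a(4, 2), -1), 93) = -62572/(-5 - 22*(2 + (1/8)*(-1))) = -62572/(-5 - 22*(2 - 1/8)) = -62572/(-5 - 22*15/8) = -62572/(-5 - 165/4) = -62572/(-185/4) = -62572*(-4/185) = 250288/185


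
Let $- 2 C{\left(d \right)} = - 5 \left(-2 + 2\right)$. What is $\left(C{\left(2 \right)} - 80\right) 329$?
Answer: $-26320$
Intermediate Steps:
$C{\left(d \right)} = 0$ ($C{\left(d \right)} = - \frac{\left(-5\right) \left(-2 + 2\right)}{2} = - \frac{\left(-5\right) 0}{2} = \left(- \frac{1}{2}\right) 0 = 0$)
$\left(C{\left(2 \right)} - 80\right) 329 = \left(0 - 80\right) 329 = \left(-80\right) 329 = -26320$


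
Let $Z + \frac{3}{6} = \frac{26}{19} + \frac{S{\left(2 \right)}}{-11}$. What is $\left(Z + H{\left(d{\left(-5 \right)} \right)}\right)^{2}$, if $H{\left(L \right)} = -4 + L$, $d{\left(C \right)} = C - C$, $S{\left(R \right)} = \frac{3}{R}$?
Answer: $\frac{466489}{43681} \approx 10.679$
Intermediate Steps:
$d{\left(C \right)} = 0$
$Z = \frac{153}{209}$ ($Z = - \frac{1}{2} + \left(\frac{26}{19} + \frac{3 \cdot \frac{1}{2}}{-11}\right) = - \frac{1}{2} + \left(26 \cdot \frac{1}{19} + 3 \cdot \frac{1}{2} \left(- \frac{1}{11}\right)\right) = - \frac{1}{2} + \left(\frac{26}{19} + \frac{3}{2} \left(- \frac{1}{11}\right)\right) = - \frac{1}{2} + \left(\frac{26}{19} - \frac{3}{22}\right) = - \frac{1}{2} + \frac{515}{418} = \frac{153}{209} \approx 0.73206$)
$\left(Z + H{\left(d{\left(-5 \right)} \right)}\right)^{2} = \left(\frac{153}{209} + \left(-4 + 0\right)\right)^{2} = \left(\frac{153}{209} - 4\right)^{2} = \left(- \frac{683}{209}\right)^{2} = \frac{466489}{43681}$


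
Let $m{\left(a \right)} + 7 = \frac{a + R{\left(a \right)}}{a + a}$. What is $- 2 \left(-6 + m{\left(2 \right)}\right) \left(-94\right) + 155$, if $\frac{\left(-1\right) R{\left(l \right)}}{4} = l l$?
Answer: $-2947$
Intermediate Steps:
$R{\left(l \right)} = - 4 l^{2}$ ($R{\left(l \right)} = - 4 l l = - 4 l^{2}$)
$m{\left(a \right)} = -7 + \frac{a - 4 a^{2}}{2 a}$ ($m{\left(a \right)} = -7 + \frac{a - 4 a^{2}}{a + a} = -7 + \frac{a - 4 a^{2}}{2 a}$)
$- 2 \left(-6 + m{\left(2 \right)}\right) \left(-94\right) + 155 = - 2 \left(-6 - \frac{21}{2}\right) \left(-94\right) + 155 = \left(-2\right) \left(- \frac{33}{2}\right) \left(-94\right) + 155 = 33 \left(-94\right) + 155 = -3102 + 155 = -2947$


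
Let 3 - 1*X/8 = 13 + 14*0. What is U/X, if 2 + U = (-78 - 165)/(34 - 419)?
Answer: 527/30800 ≈ 0.017110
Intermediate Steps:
U = -527/385 (U = -2 + (-78 - 165)/(34 - 419) = -2 - 243/(-385) = -2 - 243*(-1/385) = -2 + 243/385 = -527/385 ≈ -1.3688)
X = -80 (X = 24 - 8*(13 + 14*0) = 24 - 8*(13 + 0) = 24 - 8*13 = 24 - 104 = -80)
U/X = -527/385/(-80) = -527/385*(-1/80) = 527/30800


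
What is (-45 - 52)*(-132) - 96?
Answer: 12708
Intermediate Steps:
(-45 - 52)*(-132) - 96 = -97*(-132) - 96 = 12804 - 96 = 12708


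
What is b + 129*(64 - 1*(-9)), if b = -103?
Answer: 9314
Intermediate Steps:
b + 129*(64 - 1*(-9)) = -103 + 129*(64 - 1*(-9)) = -103 + 129*(64 + 9) = -103 + 129*73 = -103 + 9417 = 9314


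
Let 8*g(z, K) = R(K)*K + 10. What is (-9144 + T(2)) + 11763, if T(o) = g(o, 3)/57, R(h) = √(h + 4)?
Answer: 597137/228 + √7/152 ≈ 2619.0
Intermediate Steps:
R(h) = √(4 + h)
g(z, K) = 5/4 + K*√(4 + K)/8 (g(z, K) = (√(4 + K)*K + 10)/8 = (K*√(4 + K) + 10)/8 = (10 + K*√(4 + K))/8 = 5/4 + K*√(4 + K)/8)
T(o) = 5/228 + √7/152 (T(o) = (5/4 + (⅛)*3*√(4 + 3))/57 = (5/4 + (⅛)*3*√7)*(1/57) = (5/4 + 3*√7/8)*(1/57) = 5/228 + √7/152)
(-9144 + T(2)) + 11763 = (-9144 + (5/228 + √7/152)) + 11763 = (-2084827/228 + √7/152) + 11763 = 597137/228 + √7/152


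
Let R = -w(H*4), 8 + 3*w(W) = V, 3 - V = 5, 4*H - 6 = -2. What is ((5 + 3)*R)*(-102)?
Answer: -2720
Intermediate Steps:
H = 1 (H = 3/2 + (¼)*(-2) = 3/2 - ½ = 1)
V = -2 (V = 3 - 1*5 = 3 - 5 = -2)
w(W) = -10/3 (w(W) = -8/3 + (⅓)*(-2) = -8/3 - ⅔ = -10/3)
R = 10/3 (R = -1*(-10/3) = 10/3 ≈ 3.3333)
((5 + 3)*R)*(-102) = ((5 + 3)*(10/3))*(-102) = (8*(10/3))*(-102) = (80/3)*(-102) = -2720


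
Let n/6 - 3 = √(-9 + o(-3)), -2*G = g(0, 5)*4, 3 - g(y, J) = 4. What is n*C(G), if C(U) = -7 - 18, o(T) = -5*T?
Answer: -450 - 150*√6 ≈ -817.42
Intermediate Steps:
g(y, J) = -1 (g(y, J) = 3 - 1*4 = 3 - 4 = -1)
G = 2 (G = -(-1)*4/2 = -½*(-4) = 2)
C(U) = -25
n = 18 + 6*√6 (n = 18 + 6*√(-9 - 5*(-3)) = 18 + 6*√(-9 + 15) = 18 + 6*√6 ≈ 32.697)
n*C(G) = (18 + 6*√6)*(-25) = -450 - 150*√6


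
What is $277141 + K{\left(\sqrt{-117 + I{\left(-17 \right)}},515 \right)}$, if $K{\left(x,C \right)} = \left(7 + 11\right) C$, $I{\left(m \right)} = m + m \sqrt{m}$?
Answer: $286411$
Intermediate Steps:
$I{\left(m \right)} = m + m^{\frac{3}{2}}$
$K{\left(x,C \right)} = 18 C$
$277141 + K{\left(\sqrt{-117 + I{\left(-17 \right)}},515 \right)} = 277141 + 18 \cdot 515 = 277141 + 9270 = 286411$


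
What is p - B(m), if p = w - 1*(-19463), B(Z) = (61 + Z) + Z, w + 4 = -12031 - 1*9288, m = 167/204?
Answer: -196109/102 ≈ -1922.6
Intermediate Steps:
m = 167/204 (m = 167*(1/204) = 167/204 ≈ 0.81863)
w = -21323 (w = -4 + (-12031 - 1*9288) = -4 + (-12031 - 9288) = -4 - 21319 = -21323)
B(Z) = 61 + 2*Z
p = -1860 (p = -21323 - 1*(-19463) = -21323 + 19463 = -1860)
p - B(m) = -1860 - (61 + 2*(167/204)) = -1860 - (61 + 167/102) = -1860 - 1*6389/102 = -1860 - 6389/102 = -196109/102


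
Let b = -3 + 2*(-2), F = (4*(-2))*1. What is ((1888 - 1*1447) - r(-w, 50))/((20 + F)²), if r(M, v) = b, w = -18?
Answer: 28/9 ≈ 3.1111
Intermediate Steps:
F = -8 (F = -8*1 = -8)
b = -7 (b = -3 - 4 = -7)
r(M, v) = -7
((1888 - 1*1447) - r(-w, 50))/((20 + F)²) = ((1888 - 1*1447) - 1*(-7))/((20 - 8)²) = ((1888 - 1447) + 7)/(12²) = (441 + 7)/144 = 448*(1/144) = 28/9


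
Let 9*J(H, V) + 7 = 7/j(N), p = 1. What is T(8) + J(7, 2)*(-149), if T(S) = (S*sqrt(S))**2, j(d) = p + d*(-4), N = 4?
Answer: 85808/135 ≈ 635.62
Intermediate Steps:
j(d) = 1 - 4*d (j(d) = 1 + d*(-4) = 1 - 4*d)
T(S) = S**3 (T(S) = (S**(3/2))**2 = S**3)
J(H, V) = -112/135 (J(H, V) = -7/9 + (7/(1 - 4*4))/9 = -7/9 + (7/(1 - 16))/9 = -7/9 + (7/(-15))/9 = -7/9 + (7*(-1/15))/9 = -7/9 + (1/9)*(-7/15) = -7/9 - 7/135 = -112/135)
T(8) + J(7, 2)*(-149) = 8**3 - 112/135*(-149) = 512 + 16688/135 = 85808/135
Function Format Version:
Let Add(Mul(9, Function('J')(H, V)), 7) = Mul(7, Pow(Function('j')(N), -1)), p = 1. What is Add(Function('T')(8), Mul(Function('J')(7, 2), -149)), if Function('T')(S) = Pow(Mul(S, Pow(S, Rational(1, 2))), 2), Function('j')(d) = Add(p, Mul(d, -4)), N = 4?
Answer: Rational(85808, 135) ≈ 635.62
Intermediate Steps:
Function('j')(d) = Add(1, Mul(-4, d)) (Function('j')(d) = Add(1, Mul(d, -4)) = Add(1, Mul(-4, d)))
Function('T')(S) = Pow(S, 3) (Function('T')(S) = Pow(Pow(S, Rational(3, 2)), 2) = Pow(S, 3))
Function('J')(H, V) = Rational(-112, 135) (Function('J')(H, V) = Add(Rational(-7, 9), Mul(Rational(1, 9), Mul(7, Pow(Add(1, Mul(-4, 4)), -1)))) = Add(Rational(-7, 9), Mul(Rational(1, 9), Mul(7, Pow(Add(1, -16), -1)))) = Add(Rational(-7, 9), Mul(Rational(1, 9), Mul(7, Pow(-15, -1)))) = Add(Rational(-7, 9), Mul(Rational(1, 9), Mul(7, Rational(-1, 15)))) = Add(Rational(-7, 9), Mul(Rational(1, 9), Rational(-7, 15))) = Add(Rational(-7, 9), Rational(-7, 135)) = Rational(-112, 135))
Add(Function('T')(8), Mul(Function('J')(7, 2), -149)) = Add(Pow(8, 3), Mul(Rational(-112, 135), -149)) = Add(512, Rational(16688, 135)) = Rational(85808, 135)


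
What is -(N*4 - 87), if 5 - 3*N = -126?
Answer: -263/3 ≈ -87.667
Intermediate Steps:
N = 131/3 (N = 5/3 - 1/3*(-126) = 5/3 + 42 = 131/3 ≈ 43.667)
-(N*4 - 87) = -((131/3)*4 - 87) = -(524/3 - 87) = -1*263/3 = -263/3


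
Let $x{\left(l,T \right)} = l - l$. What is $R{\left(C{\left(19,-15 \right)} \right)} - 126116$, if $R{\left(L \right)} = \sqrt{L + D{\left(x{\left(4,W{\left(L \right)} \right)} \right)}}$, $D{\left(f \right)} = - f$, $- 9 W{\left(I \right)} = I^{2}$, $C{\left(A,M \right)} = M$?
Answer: $-126116 + i \sqrt{15} \approx -1.2612 \cdot 10^{5} + 3.873 i$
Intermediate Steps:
$W{\left(I \right)} = - \frac{I^{2}}{9}$
$x{\left(l,T \right)} = 0$
$R{\left(L \right)} = \sqrt{L}$ ($R{\left(L \right)} = \sqrt{L - 0} = \sqrt{L + 0} = \sqrt{L}$)
$R{\left(C{\left(19,-15 \right)} \right)} - 126116 = \sqrt{-15} - 126116 = i \sqrt{15} - 126116 = -126116 + i \sqrt{15}$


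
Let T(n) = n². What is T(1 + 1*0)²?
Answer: 1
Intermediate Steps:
T(1 + 1*0)² = ((1 + 1*0)²)² = ((1 + 0)²)² = (1²)² = 1² = 1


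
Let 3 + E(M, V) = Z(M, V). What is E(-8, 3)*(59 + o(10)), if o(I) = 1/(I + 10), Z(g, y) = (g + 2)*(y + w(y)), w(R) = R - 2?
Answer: -31887/20 ≈ -1594.3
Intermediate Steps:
w(R) = -2 + R
Z(g, y) = (-2 + 2*y)*(2 + g) (Z(g, y) = (g + 2)*(y + (-2 + y)) = (2 + g)*(-2 + 2*y) = (-2 + 2*y)*(2 + g))
E(M, V) = -7 - 2*M + 4*V + 2*M*V (E(M, V) = -3 + (-4 - 2*M + 4*V + 2*M*V) = -7 - 2*M + 4*V + 2*M*V)
o(I) = 1/(10 + I)
E(-8, 3)*(59 + o(10)) = (-7 + 4*3 - 8*3 - 8*(-2 + 3))*(59 + 1/(10 + 10)) = (-7 + 12 - 24 - 8*1)*(59 + 1/20) = (-7 + 12 - 24 - 8)*(59 + 1/20) = -27*1181/20 = -31887/20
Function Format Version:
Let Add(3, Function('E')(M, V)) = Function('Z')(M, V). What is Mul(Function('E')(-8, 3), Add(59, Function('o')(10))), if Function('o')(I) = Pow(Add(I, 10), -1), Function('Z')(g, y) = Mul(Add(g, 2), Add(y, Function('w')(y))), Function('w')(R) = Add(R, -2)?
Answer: Rational(-31887, 20) ≈ -1594.3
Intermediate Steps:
Function('w')(R) = Add(-2, R)
Function('Z')(g, y) = Mul(Add(-2, Mul(2, y)), Add(2, g)) (Function('Z')(g, y) = Mul(Add(g, 2), Add(y, Add(-2, y))) = Mul(Add(2, g), Add(-2, Mul(2, y))) = Mul(Add(-2, Mul(2, y)), Add(2, g)))
Function('E')(M, V) = Add(-7, Mul(-2, M), Mul(4, V), Mul(2, M, V)) (Function('E')(M, V) = Add(-3, Add(-4, Mul(-2, M), Mul(4, V), Mul(2, M, V))) = Add(-7, Mul(-2, M), Mul(4, V), Mul(2, M, V)))
Function('o')(I) = Pow(Add(10, I), -1)
Mul(Function('E')(-8, 3), Add(59, Function('o')(10))) = Mul(Add(-7, Mul(4, 3), Mul(-8, 3), Mul(-8, Add(-2, 3))), Add(59, Pow(Add(10, 10), -1))) = Mul(Add(-7, 12, -24, Mul(-8, 1)), Add(59, Pow(20, -1))) = Mul(Add(-7, 12, -24, -8), Add(59, Rational(1, 20))) = Mul(-27, Rational(1181, 20)) = Rational(-31887, 20)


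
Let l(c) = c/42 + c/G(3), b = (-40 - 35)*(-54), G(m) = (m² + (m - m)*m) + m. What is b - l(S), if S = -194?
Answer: 56991/14 ≈ 4070.8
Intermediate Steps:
G(m) = m + m² (G(m) = (m² + 0*m) + m = (m² + 0) + m = m² + m = m + m²)
b = 4050 (b = -75*(-54) = 4050)
l(c) = 3*c/28 (l(c) = c/42 + c/((3*(1 + 3))) = c*(1/42) + c/((3*4)) = c/42 + c/12 = 3*c/28)
b - l(S) = 4050 - 3*(-194)/28 = 4050 - 1*(-291/14) = 4050 + 291/14 = 56991/14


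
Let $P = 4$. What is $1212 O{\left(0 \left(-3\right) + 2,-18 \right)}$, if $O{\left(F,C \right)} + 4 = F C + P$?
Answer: $-43632$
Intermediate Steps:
$O{\left(F,C \right)} = C F$ ($O{\left(F,C \right)} = -4 + \left(F C + 4\right) = -4 + \left(C F + 4\right) = -4 + \left(4 + C F\right) = C F$)
$1212 O{\left(0 \left(-3\right) + 2,-18 \right)} = 1212 \left(- 18 \left(0 \left(-3\right) + 2\right)\right) = 1212 \left(- 18 \left(0 + 2\right)\right) = 1212 \left(\left(-18\right) 2\right) = 1212 \left(-36\right) = -43632$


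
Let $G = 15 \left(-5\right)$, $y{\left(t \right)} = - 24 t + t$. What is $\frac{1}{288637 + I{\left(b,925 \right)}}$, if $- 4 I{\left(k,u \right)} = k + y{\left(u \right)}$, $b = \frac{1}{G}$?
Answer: $\frac{150}{44093363} \approx 3.4019 \cdot 10^{-6}$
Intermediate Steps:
$y{\left(t \right)} = - 23 t$
$G = -75$
$b = - \frac{1}{75}$ ($b = \frac{1}{-75} = - \frac{1}{75} \approx -0.013333$)
$I{\left(k,u \right)} = - \frac{k}{4} + \frac{23 u}{4}$ ($I{\left(k,u \right)} = - \frac{k - 23 u}{4} = - \frac{k}{4} + \frac{23 u}{4}$)
$\frac{1}{288637 + I{\left(b,925 \right)}} = \frac{1}{288637 + \left(\left(- \frac{1}{4}\right) \left(- \frac{1}{75}\right) + \frac{23}{4} \cdot 925\right)} = \frac{1}{288637 + \left(\frac{1}{300} + \frac{21275}{4}\right)} = \frac{1}{288637 + \frac{797813}{150}} = \frac{1}{\frac{44093363}{150}} = \frac{150}{44093363}$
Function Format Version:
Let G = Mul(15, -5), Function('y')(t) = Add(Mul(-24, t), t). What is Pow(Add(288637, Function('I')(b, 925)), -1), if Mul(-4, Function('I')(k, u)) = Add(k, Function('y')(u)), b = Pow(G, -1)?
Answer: Rational(150, 44093363) ≈ 3.4019e-6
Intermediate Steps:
Function('y')(t) = Mul(-23, t)
G = -75
b = Rational(-1, 75) (b = Pow(-75, -1) = Rational(-1, 75) ≈ -0.013333)
Function('I')(k, u) = Add(Mul(Rational(-1, 4), k), Mul(Rational(23, 4), u)) (Function('I')(k, u) = Mul(Rational(-1, 4), Add(k, Mul(-23, u))) = Add(Mul(Rational(-1, 4), k), Mul(Rational(23, 4), u)))
Pow(Add(288637, Function('I')(b, 925)), -1) = Pow(Add(288637, Add(Mul(Rational(-1, 4), Rational(-1, 75)), Mul(Rational(23, 4), 925))), -1) = Pow(Add(288637, Add(Rational(1, 300), Rational(21275, 4))), -1) = Pow(Add(288637, Rational(797813, 150)), -1) = Pow(Rational(44093363, 150), -1) = Rational(150, 44093363)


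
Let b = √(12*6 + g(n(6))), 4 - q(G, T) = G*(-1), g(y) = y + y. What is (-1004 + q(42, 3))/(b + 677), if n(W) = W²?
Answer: -958/689 ≈ -1.3904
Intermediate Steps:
g(y) = 2*y
q(G, T) = 4 + G (q(G, T) = 4 - G*(-1) = 4 - (-1)*G = 4 + G)
b = 12 (b = √(12*6 + 2*6²) = √(72 + 2*36) = √(72 + 72) = √144 = 12)
(-1004 + q(42, 3))/(b + 677) = (-1004 + (4 + 42))/(12 + 677) = (-1004 + 46)/689 = -958*1/689 = -958/689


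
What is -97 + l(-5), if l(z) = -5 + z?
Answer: -107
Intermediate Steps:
-97 + l(-5) = -97 + (-5 - 5) = -97 - 10 = -107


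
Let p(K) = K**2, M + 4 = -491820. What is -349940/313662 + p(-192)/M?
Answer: -5739741454/4820828109 ≈ -1.1906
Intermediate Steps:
M = -491824 (M = -4 - 491820 = -491824)
-349940/313662 + p(-192)/M = -349940/313662 + (-192)**2/(-491824) = -349940*1/313662 + 36864*(-1/491824) = -174970/156831 - 2304/30739 = -5739741454/4820828109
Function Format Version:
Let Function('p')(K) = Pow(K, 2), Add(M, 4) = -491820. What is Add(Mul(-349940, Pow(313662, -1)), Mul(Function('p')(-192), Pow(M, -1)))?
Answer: Rational(-5739741454, 4820828109) ≈ -1.1906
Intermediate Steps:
M = -491824 (M = Add(-4, -491820) = -491824)
Add(Mul(-349940, Pow(313662, -1)), Mul(Function('p')(-192), Pow(M, -1))) = Add(Mul(-349940, Pow(313662, -1)), Mul(Pow(-192, 2), Pow(-491824, -1))) = Add(Mul(-349940, Rational(1, 313662)), Mul(36864, Rational(-1, 491824))) = Add(Rational(-174970, 156831), Rational(-2304, 30739)) = Rational(-5739741454, 4820828109)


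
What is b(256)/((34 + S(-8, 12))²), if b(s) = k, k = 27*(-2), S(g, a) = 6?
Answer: -27/800 ≈ -0.033750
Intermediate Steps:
k = -54
b(s) = -54
b(256)/((34 + S(-8, 12))²) = -54/(34 + 6)² = -54/(40²) = -54/1600 = -54*1/1600 = -27/800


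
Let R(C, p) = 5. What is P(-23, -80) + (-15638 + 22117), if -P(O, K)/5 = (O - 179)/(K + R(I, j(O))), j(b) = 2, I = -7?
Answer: 96983/15 ≈ 6465.5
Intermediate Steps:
P(O, K) = -5*(-179 + O)/(5 + K) (P(O, K) = -5*(O - 179)/(K + 5) = -5*(-179 + O)/(5 + K))
P(-23, -80) + (-15638 + 22117) = 5*(179 - 1*(-23))/(5 - 80) + (-15638 + 22117) = 5*(179 + 23)/(-75) + 6479 = 5*(-1/75)*202 + 6479 = -202/15 + 6479 = 96983/15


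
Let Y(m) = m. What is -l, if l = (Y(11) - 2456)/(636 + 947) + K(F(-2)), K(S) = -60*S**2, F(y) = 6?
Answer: 3421725/1583 ≈ 2161.5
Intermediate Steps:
l = -3421725/1583 (l = (11 - 2456)/(636 + 947) - 60*6**2 = -2445/1583 - 60*36 = -2445*1/1583 - 2160 = -2445/1583 - 2160 = -3421725/1583 ≈ -2161.5)
-l = -1*(-3421725/1583) = 3421725/1583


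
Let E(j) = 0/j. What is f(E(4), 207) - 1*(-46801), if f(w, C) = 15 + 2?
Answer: 46818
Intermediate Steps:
E(j) = 0
f(w, C) = 17
f(E(4), 207) - 1*(-46801) = 17 - 1*(-46801) = 17 + 46801 = 46818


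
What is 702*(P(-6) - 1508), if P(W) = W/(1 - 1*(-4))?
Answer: -5297292/5 ≈ -1.0595e+6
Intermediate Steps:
P(W) = W/5 (P(W) = W/(1 + 4) = W/5)
702*(P(-6) - 1508) = 702*((⅕)*(-6) - 1508) = 702*(-6/5 - 1508) = 702*(-7546/5) = -5297292/5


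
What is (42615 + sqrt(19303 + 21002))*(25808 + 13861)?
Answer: 1690494435 + 39669*sqrt(40305) ≈ 1.6985e+9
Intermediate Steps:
(42615 + sqrt(19303 + 21002))*(25808 + 13861) = (42615 + sqrt(40305))*39669 = 1690494435 + 39669*sqrt(40305)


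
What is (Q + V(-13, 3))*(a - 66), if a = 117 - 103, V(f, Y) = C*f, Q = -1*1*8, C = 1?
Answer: 1092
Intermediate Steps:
Q = -8 (Q = -1*8 = -8)
V(f, Y) = f (V(f, Y) = 1*f = f)
a = 14
(Q + V(-13, 3))*(a - 66) = (-8 - 13)*(14 - 66) = -21*(-52) = 1092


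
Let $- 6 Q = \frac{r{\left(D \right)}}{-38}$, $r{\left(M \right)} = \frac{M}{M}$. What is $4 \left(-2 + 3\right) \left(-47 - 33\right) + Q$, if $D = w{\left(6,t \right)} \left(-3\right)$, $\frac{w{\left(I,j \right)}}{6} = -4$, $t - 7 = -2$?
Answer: $- \frac{72959}{228} \approx -320.0$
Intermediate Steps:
$t = 5$ ($t = 7 - 2 = 5$)
$w{\left(I,j \right)} = -24$ ($w{\left(I,j \right)} = 6 \left(-4\right) = -24$)
$D = 72$ ($D = \left(-24\right) \left(-3\right) = 72$)
$r{\left(M \right)} = 1$
$Q = \frac{1}{228}$ ($Q = - \frac{1 \frac{1}{-38}}{6} = - \frac{1 \left(- \frac{1}{38}\right)}{6} = \left(- \frac{1}{6}\right) \left(- \frac{1}{38}\right) = \frac{1}{228} \approx 0.004386$)
$4 \left(-2 + 3\right) \left(-47 - 33\right) + Q = 4 \left(-2 + 3\right) \left(-47 - 33\right) + \frac{1}{228} = 4 \cdot 1 \left(-47 - 33\right) + \frac{1}{228} = 4 \left(-80\right) + \frac{1}{228} = -320 + \frac{1}{228} = - \frac{72959}{228}$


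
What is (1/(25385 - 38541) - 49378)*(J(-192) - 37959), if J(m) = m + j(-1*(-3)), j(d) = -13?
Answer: 6197995501229/3289 ≈ 1.8845e+9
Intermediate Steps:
J(m) = -13 + m (J(m) = m - 13 = -13 + m)
(1/(25385 - 38541) - 49378)*(J(-192) - 37959) = (1/(25385 - 38541) - 49378)*((-13 - 192) - 37959) = (1/(-13156) - 49378)*(-205 - 37959) = (-1/13156 - 49378)*(-38164) = -649616969/13156*(-38164) = 6197995501229/3289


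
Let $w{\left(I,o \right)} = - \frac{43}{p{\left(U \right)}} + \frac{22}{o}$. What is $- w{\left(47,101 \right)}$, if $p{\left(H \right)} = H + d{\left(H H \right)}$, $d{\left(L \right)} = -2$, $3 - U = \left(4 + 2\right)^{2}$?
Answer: $- \frac{5113}{3535} \approx -1.4464$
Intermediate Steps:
$U = -33$ ($U = 3 - \left(4 + 2\right)^{2} = 3 - 6^{2} = 3 - 36 = -33$)
$p{\left(H \right)} = -2 + H$ ($p{\left(H \right)} = H - 2 = -2 + H$)
$w{\left(I,o \right)} = \frac{43}{35} + \frac{22}{o}$ ($w{\left(I,o \right)} = - \frac{43}{-2 - 33} + \frac{22}{o} = - \frac{43}{-35} + \frac{22}{o} = \left(-43\right) \left(- \frac{1}{35}\right) + \frac{22}{o} = \frac{43}{35} + \frac{22}{o}$)
$- w{\left(47,101 \right)} = - (\frac{43}{35} + \frac{22}{101}) = \left(-1\right) \frac{5113}{3535} = - \frac{5113}{3535}$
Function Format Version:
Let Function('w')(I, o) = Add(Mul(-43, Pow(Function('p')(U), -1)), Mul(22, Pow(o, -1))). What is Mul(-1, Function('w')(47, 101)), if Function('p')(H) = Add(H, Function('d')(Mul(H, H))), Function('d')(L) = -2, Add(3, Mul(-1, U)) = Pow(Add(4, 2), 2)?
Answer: Rational(-5113, 3535) ≈ -1.4464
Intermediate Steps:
U = -33 (U = Add(3, Mul(-1, Pow(Add(4, 2), 2))) = Add(3, Mul(-1, Pow(6, 2))) = Add(3, Mul(-1, 36)) = Add(3, -36) = -33)
Function('p')(H) = Add(-2, H) (Function('p')(H) = Add(H, -2) = Add(-2, H))
Function('w')(I, o) = Add(Rational(43, 35), Mul(22, Pow(o, -1))) (Function('w')(I, o) = Add(Mul(-43, Pow(Add(-2, -33), -1)), Mul(22, Pow(o, -1))) = Add(Mul(-43, Pow(-35, -1)), Mul(22, Pow(o, -1))) = Add(Mul(-43, Rational(-1, 35)), Mul(22, Pow(o, -1))) = Add(Rational(43, 35), Mul(22, Pow(o, -1))))
Mul(-1, Function('w')(47, 101)) = Mul(-1, Add(Rational(43, 35), Mul(22, Pow(101, -1)))) = Mul(-1, Add(Rational(43, 35), Mul(22, Rational(1, 101)))) = Mul(-1, Add(Rational(43, 35), Rational(22, 101))) = Mul(-1, Rational(5113, 3535)) = Rational(-5113, 3535)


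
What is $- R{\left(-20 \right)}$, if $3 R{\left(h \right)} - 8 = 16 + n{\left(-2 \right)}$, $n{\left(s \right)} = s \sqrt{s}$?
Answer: $-8 + \frac{2 i \sqrt{2}}{3} \approx -8.0 + 0.94281 i$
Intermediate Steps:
$n{\left(s \right)} = s^{\frac{3}{2}}$
$R{\left(h \right)} = 8 - \frac{2 i \sqrt{2}}{3}$ ($R{\left(h \right)} = \frac{8}{3} + \frac{16 + \left(-2\right)^{\frac{3}{2}}}{3} = \frac{8}{3} + \frac{16 - 2 i \sqrt{2}}{3} = \frac{8}{3} + \left(\frac{16}{3} - \frac{2 i \sqrt{2}}{3}\right) = 8 - \frac{2 i \sqrt{2}}{3}$)
$- R{\left(-20 \right)} = - (8 - \frac{2 i \sqrt{2}}{3}) = -8 + \frac{2 i \sqrt{2}}{3}$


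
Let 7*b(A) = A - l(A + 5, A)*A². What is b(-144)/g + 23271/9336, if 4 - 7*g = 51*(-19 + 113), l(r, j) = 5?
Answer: 180128159/7453240 ≈ 24.168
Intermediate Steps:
g = -4790/7 (g = 4/7 - 51*(-19 + 113)/7 = 4/7 - 51*94/7 = 4/7 - ⅐*4794 = 4/7 - 4794/7 = -4790/7 ≈ -684.29)
b(A) = -5*A²/7 + A/7 (b(A) = (A - 5*A²)/7 = -5*A²/7 + A/7)
b(-144)/g + 23271/9336 = ((⅐)*(-144)*(1 - 5*(-144)))/(-4790/7) + 23271/9336 = ((⅐)*(-144)*(1 + 720))*(-7/4790) + 23271*(1/9336) = ((⅐)*(-144)*721)*(-7/4790) + 7757/3112 = -14832*(-7/4790) + 7757/3112 = 51912/2395 + 7757/3112 = 180128159/7453240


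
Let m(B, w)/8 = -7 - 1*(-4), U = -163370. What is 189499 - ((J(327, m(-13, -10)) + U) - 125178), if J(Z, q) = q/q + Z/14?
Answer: 6692317/14 ≈ 4.7802e+5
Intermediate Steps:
m(B, w) = -24 (m(B, w) = 8*(-7 - 1*(-4)) = 8*(-7 + 4) = 8*(-3) = -24)
J(Z, q) = 1 + Z/14 (J(Z, q) = 1 + Z*(1/14) = 1 + Z/14)
189499 - ((J(327, m(-13, -10)) + U) - 125178) = 189499 - (((1 + (1/14)*327) - 163370) - 125178) = 189499 - (((1 + 327/14) - 163370) - 125178) = 189499 - ((341/14 - 163370) - 125178) = 189499 - (-2286839/14 - 125178) = 189499 - 1*(-4039331/14) = 189499 + 4039331/14 = 6692317/14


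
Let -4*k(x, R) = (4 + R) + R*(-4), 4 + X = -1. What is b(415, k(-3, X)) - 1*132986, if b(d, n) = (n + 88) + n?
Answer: -265815/2 ≈ -1.3291e+5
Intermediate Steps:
X = -5 (X = -4 - 1 = -5)
k(x, R) = -1 + 3*R/4 (k(x, R) = -((4 + R) + R*(-4))/4 = -((4 + R) - 4*R)/4 = -(4 - 3*R)/4 = -1 + 3*R/4)
b(d, n) = 88 + 2*n (b(d, n) = (88 + n) + n = 88 + 2*n)
b(415, k(-3, X)) - 1*132986 = (88 + 2*(-1 + (¾)*(-5))) - 1*132986 = (88 + 2*(-1 - 15/4)) - 132986 = (88 + 2*(-19/4)) - 132986 = (88 - 19/2) - 132986 = 157/2 - 132986 = -265815/2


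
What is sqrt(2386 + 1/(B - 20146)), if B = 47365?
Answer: sqrt(1767725298165)/27219 ≈ 48.847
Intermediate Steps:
sqrt(2386 + 1/(B - 20146)) = sqrt(2386 + 1/(47365 - 20146)) = sqrt(2386 + 1/27219) = sqrt(64944535/27219) = sqrt(1767725298165)/27219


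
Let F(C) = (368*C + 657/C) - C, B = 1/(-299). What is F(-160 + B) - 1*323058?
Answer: -1820401347402/4768153 ≈ -3.8178e+5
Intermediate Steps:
B = -1/299 ≈ -0.0033445
F(C) = 367*C + 657/C
F(-160 + B) - 1*323058 = (367*(-160 - 1/299) + 657/(-160 - 1/299)) - 1*323058 = (367*(-47841/299) + 657/(-47841/299)) - 323058 = (-17557647/299 + 657*(-299/47841)) - 323058 = (-17557647/299 - 65481/15947) - 323058 = -280011375528/4768153 - 323058 = -1820401347402/4768153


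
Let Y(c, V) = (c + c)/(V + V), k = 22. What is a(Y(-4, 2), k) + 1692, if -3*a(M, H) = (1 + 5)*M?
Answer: 1696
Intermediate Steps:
Y(c, V) = c/V (Y(c, V) = (2*c)/((2*V)) = (2*c)*(1/(2*V)) = c/V)
a(M, H) = -2*M (a(M, H) = -(1 + 5)*M/3 = -2*M)
a(Y(-4, 2), k) + 1692 = -(-8)/2 + 1692 = -2*(-2) + 1692 = 4 + 1692 = 1696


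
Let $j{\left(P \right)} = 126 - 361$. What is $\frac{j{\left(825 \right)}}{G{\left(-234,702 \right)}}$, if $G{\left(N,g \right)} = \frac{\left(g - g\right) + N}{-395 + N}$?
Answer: $- \frac{147815}{234} \approx -631.69$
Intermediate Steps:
$j{\left(P \right)} = -235$ ($j{\left(P \right)} = 126 - 361 = -235$)
$G{\left(N,g \right)} = \frac{N}{-395 + N}$ ($G{\left(N,g \right)} = \frac{0 + N}{-395 + N} = \frac{N}{-395 + N}$)
$\frac{j{\left(825 \right)}}{G{\left(-234,702 \right)}} = - \frac{235}{\left(-234\right) \frac{1}{-395 - 234}} = - \frac{235}{\left(-234\right) \frac{1}{-629}} = - \frac{235}{\left(-234\right) \left(- \frac{1}{629}\right)} = - \frac{235}{\frac{234}{629}} = \left(-235\right) \frac{629}{234} = - \frac{147815}{234}$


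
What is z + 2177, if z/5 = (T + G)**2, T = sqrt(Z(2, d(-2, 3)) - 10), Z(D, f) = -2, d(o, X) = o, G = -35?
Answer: 8242 - 700*I*sqrt(3) ≈ 8242.0 - 1212.4*I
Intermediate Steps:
T = 2*I*sqrt(3) (T = sqrt(-2 - 10) = sqrt(-12) = 2*I*sqrt(3) ≈ 3.4641*I)
z = 5*(-35 + 2*I*sqrt(3))**2 (z = 5*(2*I*sqrt(3) - 35)**2 = 5*(-35 + 2*I*sqrt(3))**2 ≈ 6065.0 - 1212.4*I)
z + 2177 = (6065 - 700*I*sqrt(3)) + 2177 = 8242 - 700*I*sqrt(3)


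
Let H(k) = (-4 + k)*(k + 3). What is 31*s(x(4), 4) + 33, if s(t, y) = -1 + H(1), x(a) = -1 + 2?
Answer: -370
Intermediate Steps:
H(k) = (-4 + k)*(3 + k)
x(a) = 1
s(t, y) = -13 (s(t, y) = -1 + (-12 + 1² - 1*1) = -1 + (-12 + 1 - 1) = -1 - 12 = -13)
31*s(x(4), 4) + 33 = 31*(-13) + 33 = -403 + 33 = -370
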